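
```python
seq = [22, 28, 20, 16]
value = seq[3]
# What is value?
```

Trace:
`seq = [22, 28, 20, 16]` → seq = [22, 28, 20, 16]
`value = seq[3]` → value = 16
So value = 16

Answer: 16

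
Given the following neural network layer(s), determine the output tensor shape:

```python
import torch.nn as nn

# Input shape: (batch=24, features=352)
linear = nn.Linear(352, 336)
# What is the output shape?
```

Input: (24, 352) -> Output: (24, 336)

Answer: (24, 336)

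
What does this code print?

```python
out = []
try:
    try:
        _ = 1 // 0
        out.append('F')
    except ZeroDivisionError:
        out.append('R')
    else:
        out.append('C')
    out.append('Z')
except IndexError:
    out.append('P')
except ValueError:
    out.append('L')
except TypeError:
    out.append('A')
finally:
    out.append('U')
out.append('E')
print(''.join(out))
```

Execution trace: 'R' (inner except ZeroDivisionError) → 'Z' (try body, no exception) → 'U' (finally) → 'E' (after the try/except). Output: RZUE

Answer: RZUE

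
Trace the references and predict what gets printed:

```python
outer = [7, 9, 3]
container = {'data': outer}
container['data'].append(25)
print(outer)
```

Key concept: dict holds reference to list.
Step by step:
`outer = [7, 9, 3]` → outer = [7, 9, 3]
`container = {'data': outer}` → container = {'data': [7, 9, 3]}
`container['data'].append(25)` → outer = [7, 9, 3, 25]; container = {'data': [7, 9, 3, 25]}
`print(outer)` → prints [7, 9, 3, 25]

Answer: [7, 9, 3, 25]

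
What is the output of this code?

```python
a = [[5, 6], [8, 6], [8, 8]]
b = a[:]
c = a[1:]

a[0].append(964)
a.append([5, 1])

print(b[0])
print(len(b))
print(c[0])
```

Key concept: slice with nested mutation.
Step by step:
`a = [[5, 6], [8, 6], [8, 8]]` → a = [[5, 6], [8, 6], [8, 8]]
`b = a[:]` → b = [[5, 6], [8, 6], [8, 8]]
`c = a[1:]` → c = [[8, 6], [8, 8]]
`a[0].append(964)` → a = [[5, 6, 964], [8, 6], [8, 8]]; b = [[5, 6, 964], [8, 6], [8, 8]]
`a.append([5, 1])` → a = [[5, 6, 964], [8, 6], [8, 8], [5, 1]]
`print(b[0])` → prints [5, 6, 964]
`print(len(b))` → prints 3
`print(c[0])` → prints [8, 6]

Answer:
[5, 6, 964]
3
[8, 6]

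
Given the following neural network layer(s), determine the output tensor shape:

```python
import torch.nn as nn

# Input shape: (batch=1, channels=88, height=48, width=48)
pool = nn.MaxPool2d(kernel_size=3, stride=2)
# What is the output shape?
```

Input: (1, 88, 48, 48) -> Output: (1, 88, 23, 23)

Answer: (1, 88, 23, 23)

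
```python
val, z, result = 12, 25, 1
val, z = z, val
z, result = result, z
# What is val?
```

Trace:
`val, z, result = 12, 25, 1` → val = 12; z = 25; result = 1
`val, z = z, val` → val = 25; z = 12
`z, result = result, z` → z = 1; result = 12
So val = 25

Answer: 25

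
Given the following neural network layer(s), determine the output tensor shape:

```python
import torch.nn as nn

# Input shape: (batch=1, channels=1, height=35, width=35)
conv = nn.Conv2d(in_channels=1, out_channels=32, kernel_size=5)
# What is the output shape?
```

Input: (1, 1, 35, 35) -> Output: (1, 32, 31, 31)

Answer: (1, 32, 31, 31)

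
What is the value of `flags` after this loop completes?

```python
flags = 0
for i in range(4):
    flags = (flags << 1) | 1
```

Build 4 consecutive 1-bits: 0b1111
`flags` takes the values: 0 → 1 → 3 → 7 → 15

Answer: 15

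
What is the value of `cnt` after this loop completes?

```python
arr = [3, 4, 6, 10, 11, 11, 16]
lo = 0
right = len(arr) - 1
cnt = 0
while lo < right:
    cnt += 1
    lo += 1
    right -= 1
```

Iterations until pointers meet (list length 7)
`cnt` takes the values: 0 → 1 → 2 → 3

Answer: 3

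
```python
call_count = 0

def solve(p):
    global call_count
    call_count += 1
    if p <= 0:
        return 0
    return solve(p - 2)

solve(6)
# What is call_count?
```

Linear recursion stepping by 2: 4 calls from p=6 down to ≤0.

Answer: 4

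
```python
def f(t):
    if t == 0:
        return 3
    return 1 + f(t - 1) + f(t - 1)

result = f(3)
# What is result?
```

f(t) = 1 + 2·f(t-1), f(0)=3. Closed form: (3+1)·2^3 - 1 = 31.

Answer: 31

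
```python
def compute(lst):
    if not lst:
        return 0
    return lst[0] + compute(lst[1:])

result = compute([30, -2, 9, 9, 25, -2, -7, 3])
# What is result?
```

30 + (-2) + 9 + 9 + 25 + (-2) + (-7) + 3 + 0 = 65

Answer: 65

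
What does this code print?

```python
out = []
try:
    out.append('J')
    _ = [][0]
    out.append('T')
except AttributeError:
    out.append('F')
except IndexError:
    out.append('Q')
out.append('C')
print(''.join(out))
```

Execution trace: 'J' (try body) → 'Q' (except IndexError) → 'C' (after the try/except). Output: JQC

Answer: JQC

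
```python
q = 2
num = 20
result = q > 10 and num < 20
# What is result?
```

Trace:
`q = 2` → q = 2
`num = 20` → num = 20
`result = q > 10 and num < 20` → result = False
So result = False

Answer: False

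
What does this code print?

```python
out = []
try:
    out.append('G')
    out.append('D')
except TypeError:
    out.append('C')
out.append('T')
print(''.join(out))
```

Execution trace: 'G' (try body) → 'D' (try body, no exception) → 'T' (after the try/except). Output: GDT

Answer: GDT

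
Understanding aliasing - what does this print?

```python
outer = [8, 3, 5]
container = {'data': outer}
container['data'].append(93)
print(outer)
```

Key concept: dict holds reference to list.
Step by step:
`outer = [8, 3, 5]` → outer = [8, 3, 5]
`container = {'data': outer}` → container = {'data': [8, 3, 5]}
`container['data'].append(93)` → outer = [8, 3, 5, 93]; container = {'data': [8, 3, 5, 93]}
`print(outer)` → prints [8, 3, 5, 93]

Answer: [8, 3, 5, 93]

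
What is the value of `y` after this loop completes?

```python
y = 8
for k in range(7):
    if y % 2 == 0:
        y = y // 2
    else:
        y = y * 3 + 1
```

Collatz-style transformation from 8
`y` takes the values: 8 → 4 → 2 → 1 → 4 → 2 → 1 → 4

Answer: 4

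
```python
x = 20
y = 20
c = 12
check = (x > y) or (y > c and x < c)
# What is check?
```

Trace:
`x = 20` → x = 20
`y = 20` → y = 20
`c = 12` → c = 12
`check = (x > y) or (y > c and x < c)` → check = False
So check = False

Answer: False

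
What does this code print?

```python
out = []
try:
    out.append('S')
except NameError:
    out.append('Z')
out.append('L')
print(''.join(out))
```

Execution trace: 'S' (try body, no exception) → 'L' (after the try/except). Output: SL

Answer: SL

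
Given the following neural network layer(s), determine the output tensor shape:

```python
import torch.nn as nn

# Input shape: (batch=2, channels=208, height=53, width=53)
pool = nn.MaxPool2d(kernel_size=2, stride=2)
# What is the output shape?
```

Input: (2, 208, 53, 53) -> Output: (2, 208, 26, 26)

Answer: (2, 208, 26, 26)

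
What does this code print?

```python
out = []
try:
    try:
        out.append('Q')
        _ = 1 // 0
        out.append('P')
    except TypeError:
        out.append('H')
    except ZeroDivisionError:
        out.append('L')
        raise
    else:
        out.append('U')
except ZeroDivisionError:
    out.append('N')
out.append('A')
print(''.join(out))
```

Execution trace: 'Q' (inner try body) → 'L' (inner except ZeroDivisionError) → 'N' (outer except ZeroDivisionError) → 'A' (after the try/except). Output: QLNA

Answer: QLNA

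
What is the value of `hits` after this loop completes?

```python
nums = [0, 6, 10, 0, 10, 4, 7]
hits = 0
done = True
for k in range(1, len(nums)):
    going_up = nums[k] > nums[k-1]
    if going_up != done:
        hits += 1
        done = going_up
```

Count direction changes in [0, 6, 10, 0, 10, 4, 7]
`hits` takes the values: 0 → 1 → 2 → 3 → 4

Answer: 4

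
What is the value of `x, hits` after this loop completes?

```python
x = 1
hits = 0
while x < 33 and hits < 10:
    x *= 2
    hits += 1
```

Double until >= 33 or 10 iterations
`x, hits` takes the values: (1, 0) → (2, 0) → (2, 1) → (4, 1) → (4, 2) → (8, 2) → (8, 3) → (16, 3) → (16, 4) → (32, 4) → (32, 5) → (64, 5) → (64, 6)

Answer: 64, 6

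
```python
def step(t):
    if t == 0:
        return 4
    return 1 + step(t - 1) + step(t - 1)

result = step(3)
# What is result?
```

step(t) = 1 + 2·step(t-1), step(0)=4. Closed form: (4+1)·2^3 - 1 = 39.

Answer: 39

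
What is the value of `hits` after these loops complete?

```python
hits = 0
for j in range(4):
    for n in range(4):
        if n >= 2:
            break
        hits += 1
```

Inner breaks at 2, outer runs 4 times
`hits` takes the values: 0 → 1 → 2 → 3 → 4 → 5 → 6 → 7 → 8

Answer: 8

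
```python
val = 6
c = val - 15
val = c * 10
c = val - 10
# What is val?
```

Trace:
`val = 6` → val = 6
`c = val - 15` → c = -9
`val = c * 10` → val = -90
`c = val - 10` → c = -100
So val = -90

Answer: -90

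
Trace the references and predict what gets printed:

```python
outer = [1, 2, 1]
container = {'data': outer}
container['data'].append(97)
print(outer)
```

Key concept: dict holds reference to list.
Step by step:
`outer = [1, 2, 1]` → outer = [1, 2, 1]
`container = {'data': outer}` → container = {'data': [1, 2, 1]}
`container['data'].append(97)` → outer = [1, 2, 1, 97]; container = {'data': [1, 2, 1, 97]}
`print(outer)` → prints [1, 2, 1, 97]

Answer: [1, 2, 1, 97]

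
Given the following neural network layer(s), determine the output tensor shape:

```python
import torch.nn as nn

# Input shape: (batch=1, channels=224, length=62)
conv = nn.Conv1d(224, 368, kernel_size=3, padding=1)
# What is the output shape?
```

Input: (1, 224, 62) -> Output: (1, 368, 62)

Answer: (1, 368, 62)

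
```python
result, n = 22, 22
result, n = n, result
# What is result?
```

Trace:
`result, n = 22, 22` → result = 22; n = 22
`result, n = n, result` → result = 22; n = 22
So result = 22

Answer: 22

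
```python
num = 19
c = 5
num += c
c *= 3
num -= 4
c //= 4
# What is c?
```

Trace:
`num = 19` → num = 19
`c = 5` → c = 5
`num += c` → num = 24
`c *= 3` → c = 15
`num -= 4` → num = 20
`c //= 4` → c = 3
So c = 3

Answer: 3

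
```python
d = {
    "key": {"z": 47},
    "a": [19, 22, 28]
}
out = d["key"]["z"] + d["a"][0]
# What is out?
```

Trace:
`d = { ...` → d = {'key': {'z': 47}, 'a': [19, 22, 28]}
`out = d["key"]["z"] + d["a"][0]` → out = 66
So out = 66

Answer: 66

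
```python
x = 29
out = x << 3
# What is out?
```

Trace:
`x = 29` → x = 29
`out = x << 3` → out = 232
So out = 232

Answer: 232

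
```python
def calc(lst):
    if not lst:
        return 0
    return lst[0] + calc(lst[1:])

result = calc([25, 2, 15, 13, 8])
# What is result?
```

25 + 2 + 15 + 13 + 8 + 0 = 63

Answer: 63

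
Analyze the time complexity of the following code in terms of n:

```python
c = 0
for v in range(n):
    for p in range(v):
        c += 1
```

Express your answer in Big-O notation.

Each loop level contributes: n × n. Multiplying the contributions gives O(n^2).

Answer: O(n^2)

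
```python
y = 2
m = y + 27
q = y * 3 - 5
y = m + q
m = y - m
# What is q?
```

Trace:
`y = 2` → y = 2
`m = y + 27` → m = 29
`q = y * 3 - 5` → q = 1
`y = m + q` → y = 30
`m = y - m` → m = 1
So q = 1

Answer: 1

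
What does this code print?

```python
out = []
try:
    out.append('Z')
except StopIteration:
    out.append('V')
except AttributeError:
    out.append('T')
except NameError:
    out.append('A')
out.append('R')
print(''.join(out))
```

Execution trace: 'Z' (try body, no exception) → 'R' (after the try/except). Output: ZR

Answer: ZR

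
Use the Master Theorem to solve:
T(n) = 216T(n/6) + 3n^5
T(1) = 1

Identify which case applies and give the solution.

a=216, b=6, f(n)=3n^5. log_6(216) = 3. Since c=5 > 3 and the regularity condition holds (216(n/6)^5 = (216/6^5)n^5 with 216/6^5 < 1), Case 3 applies: T(n) = Θ(f(n)) = O(n^5).

Answer: O(n^5) - Case 3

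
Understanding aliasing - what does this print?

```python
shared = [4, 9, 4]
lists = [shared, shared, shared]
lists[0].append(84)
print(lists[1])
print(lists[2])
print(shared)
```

Key concept: list of same reference.
Step by step:
`shared = [4, 9, 4]` → shared = [4, 9, 4]
`lists = [shared, shared, shared]` → lists = [[4, 9, 4], [4, 9, 4], [4, 9, 4]]
`lists[0].append(84)` → shared = [4, 9, 4, 84]; lists = [[4, 9, 4, 84], [4, 9, 4, 84], [4, 9, 4, 84]]
`print(lists[1])` → prints [4, 9, 4, 84]
`print(lists[2])` → prints [4, 9, 4, 84]
`print(shared)` → prints [4, 9, 4, 84]

Answer:
[4, 9, 4, 84]
[4, 9, 4, 84]
[4, 9, 4, 84]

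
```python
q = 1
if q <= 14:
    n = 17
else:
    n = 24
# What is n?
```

Trace:
`q = 1` → q = 1
`if q <= 14: ...` → q <= 14 is True → n = 17
So n = 17

Answer: 17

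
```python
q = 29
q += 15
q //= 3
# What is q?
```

Trace:
`q = 29` → q = 29
`q += 15` → q = 44
`q //= 3` → q = 14
So q = 14

Answer: 14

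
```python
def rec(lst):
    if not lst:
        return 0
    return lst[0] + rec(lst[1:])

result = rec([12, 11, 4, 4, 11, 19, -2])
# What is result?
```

12 + 11 + 4 + 4 + 11 + 19 + (-2) + 0 = 59

Answer: 59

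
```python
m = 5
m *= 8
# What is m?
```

Trace:
`m = 5` → m = 5
`m *= 8` → m = 40
So m = 40

Answer: 40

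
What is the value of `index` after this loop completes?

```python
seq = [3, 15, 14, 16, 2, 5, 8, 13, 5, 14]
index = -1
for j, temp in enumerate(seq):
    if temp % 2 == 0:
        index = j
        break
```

First even number index in [3, 15, 14, 16, 2, 5, 8, 13, 5, 14]
`index` takes the values: -1 → 2

Answer: 2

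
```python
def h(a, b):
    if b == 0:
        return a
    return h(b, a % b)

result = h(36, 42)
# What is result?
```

h(36, 42) -> h(42, 36) -> h(36, 6) -> h(6, 0) -> 6

Answer: 6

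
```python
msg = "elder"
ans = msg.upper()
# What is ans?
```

Trace:
`msg = "elder"` → msg = 'elder'
`ans = msg.upper()` → ans = 'ELDER'
So ans = 'ELDER'

Answer: 'ELDER'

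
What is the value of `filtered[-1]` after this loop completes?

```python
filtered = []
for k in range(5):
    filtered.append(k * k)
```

Last element of squares 0 to 4
`filtered` takes the values: [] → [0] → [0, 1] → [0, 1, 4] → [0, 1, 4, 9] → [0, 1, 4, 9, 16]
So `filtered[-1]` = 16

Answer: 16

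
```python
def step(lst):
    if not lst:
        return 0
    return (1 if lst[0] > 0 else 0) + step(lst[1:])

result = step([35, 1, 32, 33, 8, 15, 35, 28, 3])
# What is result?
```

Count of positive elements in [35, 1, 32, 33, 8, 15, 35, 28, 3] = 9

Answer: 9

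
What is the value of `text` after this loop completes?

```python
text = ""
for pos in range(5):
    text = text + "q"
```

Repeat 'q' 5 times
`text` takes the values: "" → "q" → "qq" → "qqq" → "qqqq" → "qqqqq"

Answer: "qqqqq"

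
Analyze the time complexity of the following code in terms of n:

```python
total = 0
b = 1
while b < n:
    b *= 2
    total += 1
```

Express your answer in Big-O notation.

Each loop level contributes: log n. Multiplying the contributions gives O(log n).

Answer: O(log n)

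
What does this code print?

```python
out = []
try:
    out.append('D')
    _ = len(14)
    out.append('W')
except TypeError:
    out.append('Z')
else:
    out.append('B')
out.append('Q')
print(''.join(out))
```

Execution trace: 'D' (try body) → 'Z' (except TypeError) → 'Q' (after the try/except). Output: DZQ

Answer: DZQ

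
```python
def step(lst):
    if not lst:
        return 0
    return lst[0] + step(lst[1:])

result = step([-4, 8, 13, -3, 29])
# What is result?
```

(-4) + 8 + 13 + (-3) + 29 + 0 = 43

Answer: 43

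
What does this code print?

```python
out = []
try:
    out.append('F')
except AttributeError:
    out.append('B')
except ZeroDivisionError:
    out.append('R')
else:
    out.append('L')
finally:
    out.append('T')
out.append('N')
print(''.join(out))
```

Execution trace: 'F' (try body, no exception) → 'L' (else) → 'T' (finally) → 'N' (after the try/except). Output: FLTN

Answer: FLTN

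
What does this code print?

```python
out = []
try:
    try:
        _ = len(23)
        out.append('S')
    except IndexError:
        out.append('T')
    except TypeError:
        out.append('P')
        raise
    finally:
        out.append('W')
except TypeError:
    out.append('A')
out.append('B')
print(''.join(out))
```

Execution trace: 'P' (inner except TypeError) → 'W' (inner finally) → 'A' (outer except TypeError) → 'B' (after the try/except). Output: PWAB

Answer: PWAB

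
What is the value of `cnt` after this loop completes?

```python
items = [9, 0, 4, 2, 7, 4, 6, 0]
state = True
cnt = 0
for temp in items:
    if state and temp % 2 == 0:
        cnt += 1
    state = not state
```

Count even values at even positions
`cnt` takes the values: 0 → 1 → 2

Answer: 2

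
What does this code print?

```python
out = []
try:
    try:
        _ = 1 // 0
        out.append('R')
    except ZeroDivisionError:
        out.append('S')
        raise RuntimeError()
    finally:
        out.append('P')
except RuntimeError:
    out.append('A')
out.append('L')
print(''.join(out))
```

Execution trace: 'S' (inner except ZeroDivisionError) → 'P' (inner finally) → 'A' (outer except RuntimeError) → 'L' (after the try/except). Output: SPAL

Answer: SPAL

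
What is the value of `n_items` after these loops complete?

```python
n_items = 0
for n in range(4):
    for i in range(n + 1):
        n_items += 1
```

Triangle: 1 + 2 + ... + 4
`n_items` takes the values: 0 → 1 → 2 → 3 → 4 → 5 → 6 → 7 → 8 → 9 → 10

Answer: 10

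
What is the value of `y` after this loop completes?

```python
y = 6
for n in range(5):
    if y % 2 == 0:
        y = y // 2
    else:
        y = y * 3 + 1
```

Collatz-style transformation from 6
`y` takes the values: 6 → 3 → 10 → 5 → 16 → 8

Answer: 8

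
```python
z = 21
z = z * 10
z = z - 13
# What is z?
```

Trace:
`z = 21` → z = 21
`z = z * 10` → z = 210
`z = z - 13` → z = 197
So z = 197

Answer: 197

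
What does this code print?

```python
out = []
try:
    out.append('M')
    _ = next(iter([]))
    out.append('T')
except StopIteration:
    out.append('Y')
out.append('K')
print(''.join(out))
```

Execution trace: 'M' (try body) → 'Y' (except StopIteration) → 'K' (after the try/except). Output: MYK

Answer: MYK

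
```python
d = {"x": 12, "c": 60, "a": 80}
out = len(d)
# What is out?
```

Trace:
`d = {"x": 12, "c": 60, "a": 80}` → d = {'x': 12, 'c': 60, 'a': 80}
`out = len(d)` → out = 3
So out = 3

Answer: 3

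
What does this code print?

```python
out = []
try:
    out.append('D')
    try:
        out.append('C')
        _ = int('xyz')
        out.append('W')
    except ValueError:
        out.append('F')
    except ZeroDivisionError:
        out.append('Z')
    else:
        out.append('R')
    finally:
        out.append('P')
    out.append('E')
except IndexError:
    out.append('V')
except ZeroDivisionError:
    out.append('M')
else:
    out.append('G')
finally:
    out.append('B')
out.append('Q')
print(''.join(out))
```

Execution trace: 'D' (try body) → 'C' (inner try body) → 'F' (inner except ValueError) → 'P' (inner finally) → 'E' (try body, no exception) → 'G' (else) → 'B' (finally) → 'Q' (after the try/except). Output: DCFPEGBQ

Answer: DCFPEGBQ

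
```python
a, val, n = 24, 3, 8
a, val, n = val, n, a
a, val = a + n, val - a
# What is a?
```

Trace:
`a, val, n = 24, 3, 8` → a = 24; val = 3; n = 8
`a, val, n = val, n, a` → a = 3; val = 8; n = 24
`a, val = a + n, val - a` → a = 27; val = 5
So a = 27

Answer: 27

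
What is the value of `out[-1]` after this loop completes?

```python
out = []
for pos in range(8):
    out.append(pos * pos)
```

Last element of squares 0 to 7
`out` takes the values: [] → [0] → [0, 1] → [0, 1, 4] → [0, 1, 4, 9] → [0, 1, 4, 9, 16] → [0, 1, 4, 9, 16, 25] → [0, 1, 4, 9, 16, 25, 36] → [0, 1, 4, 9, 16, 25, 36, 49]
So `out[-1]` = 49

Answer: 49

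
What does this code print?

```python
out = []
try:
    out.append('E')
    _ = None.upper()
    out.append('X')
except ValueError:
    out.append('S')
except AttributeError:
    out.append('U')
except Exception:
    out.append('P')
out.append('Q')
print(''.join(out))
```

Execution trace: 'E' (try body) → 'U' (except AttributeError) → 'Q' (after the try/except). Output: EUQ

Answer: EUQ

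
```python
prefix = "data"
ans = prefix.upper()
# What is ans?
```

Trace:
`prefix = "data"` → prefix = 'data'
`ans = prefix.upper()` → ans = 'DATA'
So ans = 'DATA'

Answer: 'DATA'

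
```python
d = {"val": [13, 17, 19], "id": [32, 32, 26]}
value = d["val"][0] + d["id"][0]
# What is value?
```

Trace:
`d = {"val": [13, 17, 19], "id": [32, 32, 26]}` → d = {'val': [13, 17, 19], 'id': [32, 32, 26]}
`value = d["val"][0] + d["id"][0]` → value = 45
So value = 45

Answer: 45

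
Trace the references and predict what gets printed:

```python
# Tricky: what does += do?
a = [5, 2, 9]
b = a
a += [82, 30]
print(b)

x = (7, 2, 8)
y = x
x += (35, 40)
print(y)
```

Key concept: += behavior differs for mutable vs immutable.
Step by step:
`a = [5, 2, 9]` → a = [5, 2, 9]
`b = a` → b = [5, 2, 9] (same object as a)
`a += [82, 30]` → a = [5, 2, 9, 82, 30] (same object as b); b = [5, 2, 9, 82, 30] (same object as a)
`print(b)` → prints [5, 2, 9, 82, 30]
`x = (7, 2, 8)` → x = (7, 2, 8)
`y = x` → y = (7, 2, 8)
`x += (35, 40)` → x = (7, 2, 8, 35, 40)
`print(y)` → prints (7, 2, 8)

Answer:
[5, 2, 9, 82, 30]
(7, 2, 8)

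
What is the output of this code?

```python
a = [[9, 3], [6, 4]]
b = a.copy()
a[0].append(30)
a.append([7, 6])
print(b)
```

Key concept: shallow copy with nested lists.
Step by step:
`a = [[9, 3], [6, 4]]` → a = [[9, 3], [6, 4]]
`b = a.copy()` → b = [[9, 3], [6, 4]]
`a[0].append(30)` → a = [[9, 3, 30], [6, 4]]; b = [[9, 3, 30], [6, 4]]
`a.append([7, 6])` → a = [[9, 3, 30], [6, 4], [7, 6]]
`print(b)` → prints [[9, 3, 30], [6, 4]]

Answer: [[9, 3, 30], [6, 4]]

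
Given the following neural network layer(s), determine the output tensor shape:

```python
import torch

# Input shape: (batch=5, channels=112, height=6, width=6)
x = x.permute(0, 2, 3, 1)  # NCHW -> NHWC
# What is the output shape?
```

Input: (5, 112, 6, 6) -> Output: (5, 6, 6, 112)

Answer: (5, 6, 6, 112)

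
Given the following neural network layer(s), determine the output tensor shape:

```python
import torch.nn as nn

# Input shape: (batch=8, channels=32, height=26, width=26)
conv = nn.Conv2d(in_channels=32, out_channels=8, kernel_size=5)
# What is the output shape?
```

Input: (8, 32, 26, 26) -> Output: (8, 8, 22, 22)

Answer: (8, 8, 22, 22)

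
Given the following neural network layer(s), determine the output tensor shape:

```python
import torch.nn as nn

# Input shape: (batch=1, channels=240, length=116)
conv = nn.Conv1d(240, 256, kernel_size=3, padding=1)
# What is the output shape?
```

Input: (1, 240, 116) -> Output: (1, 256, 116)

Answer: (1, 256, 116)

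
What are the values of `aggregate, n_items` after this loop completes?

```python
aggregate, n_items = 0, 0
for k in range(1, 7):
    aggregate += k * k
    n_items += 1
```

Sum of squares and count
`aggregate, n_items` takes the values: (0, 0) → (1, 0) → (1, 1) → (5, 1) → (5, 2) → (14, 2) → (14, 3) → (30, 3) → (30, 4) → (55, 4) → (55, 5) → (91, 5) → (91, 6)

Answer: 91, 6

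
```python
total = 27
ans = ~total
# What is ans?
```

Trace:
`total = 27` → total = 27
`ans = ~total` → ans = -28
So ans = -28

Answer: -28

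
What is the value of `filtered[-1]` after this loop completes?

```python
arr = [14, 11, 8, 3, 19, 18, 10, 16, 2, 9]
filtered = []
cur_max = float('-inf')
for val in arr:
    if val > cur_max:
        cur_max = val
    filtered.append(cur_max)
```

Running max ends at 19
`filtered` takes the values: [] → [14] → [14, 14] → [14, 14, 14] → [14, 14, 14, 14] → [14, 14, 14, 14, 19] → [14, 14, 14, 14, 19, 19] → [14, 14, 14, 14, 19, 19, 19] → [14, 14, 14, 14, 19, 19, 19, 19] → [14, 14, 14, 14, 19, 19, 19, 19, 19] → [14, 14, 14, 14, 19, 19, 19, 19, 19, 19]
So `filtered[-1]` = 19

Answer: 19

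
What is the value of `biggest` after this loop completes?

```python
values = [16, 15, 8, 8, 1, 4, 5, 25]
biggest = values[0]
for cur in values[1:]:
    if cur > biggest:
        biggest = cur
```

Maximum of [16, 15, 8, 8, 1, 4, 5, 25]
`biggest` takes the values: 16 → 25

Answer: 25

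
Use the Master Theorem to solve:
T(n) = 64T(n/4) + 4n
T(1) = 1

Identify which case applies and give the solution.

a=64, b=4, f(n)=4n. log_4(64) = 3. Since c=1 < 3, Case 1 applies: T(n) = Θ(n^log_b(a)) = O(n^3).

Answer: O(n^3) - Case 1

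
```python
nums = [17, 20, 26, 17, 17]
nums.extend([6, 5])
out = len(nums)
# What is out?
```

Trace:
`nums = [17, 20, 26, 17, 17]` → nums = [17, 20, 26, 17, 17]
`nums.extend([6, 5])` → nums = [17, 20, 26, 17, 17, 6, 5]
`out = len(nums)` → out = 7
So out = 7

Answer: 7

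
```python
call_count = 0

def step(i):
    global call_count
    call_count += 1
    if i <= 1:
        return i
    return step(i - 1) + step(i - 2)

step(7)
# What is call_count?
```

Calls(i) = 1 + Calls(i-1) + Calls(i-2); Calls(0)=Calls(1)=1. For i=7 this gives 41.

Answer: 41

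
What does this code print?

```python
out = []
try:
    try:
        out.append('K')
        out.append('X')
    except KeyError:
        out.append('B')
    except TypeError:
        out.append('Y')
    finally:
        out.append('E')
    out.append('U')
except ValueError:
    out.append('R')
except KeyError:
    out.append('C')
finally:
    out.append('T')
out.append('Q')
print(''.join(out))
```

Execution trace: 'K' (inner try body) → 'X' (inner try body, no exception) → 'E' (inner finally) → 'U' (try body, no exception) → 'T' (finally) → 'Q' (after the try/except). Output: KXEUTQ

Answer: KXEUTQ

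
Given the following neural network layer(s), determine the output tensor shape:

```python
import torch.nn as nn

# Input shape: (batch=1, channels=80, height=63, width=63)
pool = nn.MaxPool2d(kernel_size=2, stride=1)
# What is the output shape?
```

Input: (1, 80, 63, 63) -> Output: (1, 80, 62, 62)

Answer: (1, 80, 62, 62)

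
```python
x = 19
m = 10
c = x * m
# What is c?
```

Trace:
`x = 19` → x = 19
`m = 10` → m = 10
`c = x * m` → c = 190
So c = 190

Answer: 190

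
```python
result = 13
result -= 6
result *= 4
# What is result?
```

Trace:
`result = 13` → result = 13
`result -= 6` → result = 7
`result *= 4` → result = 28
So result = 28

Answer: 28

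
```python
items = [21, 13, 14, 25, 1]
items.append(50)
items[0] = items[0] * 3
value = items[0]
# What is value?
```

Trace:
`items = [21, 13, 14, 25, 1]` → items = [21, 13, 14, 25, 1]
`items.append(50)` → items = [21, 13, 14, 25, 1, 50]
`items[0] = items[0] * 3` → items = [63, 13, 14, 25, 1, 50]
`value = items[0]` → value = 63
So value = 63

Answer: 63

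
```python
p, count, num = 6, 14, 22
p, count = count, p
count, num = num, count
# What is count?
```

Trace:
`p, count, num = 6, 14, 22` → p = 6; count = 14; num = 22
`p, count = count, p` → p = 14; count = 6
`count, num = num, count` → count = 22; num = 6
So count = 22

Answer: 22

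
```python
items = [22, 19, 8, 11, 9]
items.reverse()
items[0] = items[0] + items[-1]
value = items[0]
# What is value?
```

Trace:
`items = [22, 19, 8, 11, 9]` → items = [22, 19, 8, 11, 9]
`items.reverse()` → items = [9, 11, 8, 19, 22]
`items[0] = items[0] + items[-1]` → items = [31, 11, 8, 19, 22]
`value = items[0]` → value = 31
So value = 31

Answer: 31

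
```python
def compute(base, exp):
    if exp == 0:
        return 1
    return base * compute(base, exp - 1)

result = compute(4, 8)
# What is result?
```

compute(4, 8) = 4 * 4 * 4 * 4 * 4 * 4 * 4 * 4 = 65536

Answer: 65536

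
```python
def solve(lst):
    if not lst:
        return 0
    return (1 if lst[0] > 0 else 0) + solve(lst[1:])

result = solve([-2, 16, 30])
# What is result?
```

Count of positive elements in [-2, 16, 30] = 2

Answer: 2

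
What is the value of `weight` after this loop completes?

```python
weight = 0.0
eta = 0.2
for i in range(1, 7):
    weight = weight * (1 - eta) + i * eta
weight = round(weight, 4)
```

Moving average with lr=0.2
`weight` takes the values: 0.0 → 0.2 → 0.56 → 1.048 → 1.6384 → 2.31072 → 3.048576 → 3.0486

Answer: 3.0486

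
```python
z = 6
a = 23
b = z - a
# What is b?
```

Trace:
`z = 6` → z = 6
`a = 23` → a = 23
`b = z - a` → b = -17
So b = -17

Answer: -17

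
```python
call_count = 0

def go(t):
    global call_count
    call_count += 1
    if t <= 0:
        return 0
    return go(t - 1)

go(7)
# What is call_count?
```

Linear recursion stepping by 1: 8 calls from t=7 down to ≤0.

Answer: 8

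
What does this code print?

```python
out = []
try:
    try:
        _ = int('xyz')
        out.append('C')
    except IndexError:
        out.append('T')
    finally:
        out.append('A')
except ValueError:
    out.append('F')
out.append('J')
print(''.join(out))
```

Execution trace: 'A' (finally) → 'F' (outer except ValueError) → 'J' (after the try/except). Output: AFJ

Answer: AFJ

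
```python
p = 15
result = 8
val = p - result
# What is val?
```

Trace:
`p = 15` → p = 15
`result = 8` → result = 8
`val = p - result` → val = 7
So val = 7

Answer: 7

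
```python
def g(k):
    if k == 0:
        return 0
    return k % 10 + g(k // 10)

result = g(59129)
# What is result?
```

Sum of digits of 59129: 9 + 2 + 1 + 9 + 5 = 26

Answer: 26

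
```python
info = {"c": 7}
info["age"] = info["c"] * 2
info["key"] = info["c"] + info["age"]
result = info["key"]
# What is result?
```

Trace:
`info = {"c": 7}` → info = {'c': 7}
`info["age"] = info["c"] * 2` → info = {'c': 7, 'age': 14}
`info["key"] = info["c"] + info["age"]` → info = {'c': 7, 'age': 14, 'key': 21}
`result = info["key"]` → result = 21
So result = 21

Answer: 21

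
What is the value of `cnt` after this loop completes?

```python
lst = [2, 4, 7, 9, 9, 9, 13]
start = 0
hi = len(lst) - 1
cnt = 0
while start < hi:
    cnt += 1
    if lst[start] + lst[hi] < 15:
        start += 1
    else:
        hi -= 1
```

Steps to find pair summing to 15
`cnt` takes the values: 0 → 1 → 2 → 3 → 4 → 5 → 6

Answer: 6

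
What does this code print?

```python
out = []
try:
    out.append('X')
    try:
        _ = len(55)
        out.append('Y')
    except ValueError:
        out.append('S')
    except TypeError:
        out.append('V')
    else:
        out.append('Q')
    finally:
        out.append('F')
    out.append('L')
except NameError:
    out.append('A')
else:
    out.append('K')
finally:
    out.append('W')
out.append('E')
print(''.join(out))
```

Execution trace: 'X' (try body) → 'V' (inner except TypeError) → 'F' (inner finally) → 'L' (try body, no exception) → 'K' (else) → 'W' (finally) → 'E' (after the try/except). Output: XVFLKWE

Answer: XVFLKWE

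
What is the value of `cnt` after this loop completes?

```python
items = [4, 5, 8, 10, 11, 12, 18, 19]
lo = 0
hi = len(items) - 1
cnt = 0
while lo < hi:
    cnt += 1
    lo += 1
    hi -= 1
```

Iterations until pointers meet (list length 8)
`cnt` takes the values: 0 → 1 → 2 → 3 → 4

Answer: 4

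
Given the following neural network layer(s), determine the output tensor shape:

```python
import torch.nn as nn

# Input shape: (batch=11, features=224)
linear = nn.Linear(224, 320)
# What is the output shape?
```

Input: (11, 224) -> Output: (11, 320)

Answer: (11, 320)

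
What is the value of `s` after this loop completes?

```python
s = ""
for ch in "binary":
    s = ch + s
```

Reverse 'binary'
`s` takes the values: "" → "b" → "ib" → "nib" → "anib" → "ranib" → "yranib"

Answer: "yranib"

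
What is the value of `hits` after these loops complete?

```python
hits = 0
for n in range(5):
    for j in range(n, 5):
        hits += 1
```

Upper triangle: 5 + 4 + ... + 1
`hits` takes the values: 0 → 1 → 2 → 3 → 4 → 5 → 6 → 7 → 8 → 9 → 10 → 11 → 12 → 13 → 14 → 15

Answer: 15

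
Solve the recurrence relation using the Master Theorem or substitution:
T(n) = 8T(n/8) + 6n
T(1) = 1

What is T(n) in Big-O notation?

By Master Theorem: a=8, b=8, f(n)=6n. Since log_8(8) = 1 and f(n) = Θ(n^1), Case 2 applies. T(n) = O(n log n).

Answer: O(n log n)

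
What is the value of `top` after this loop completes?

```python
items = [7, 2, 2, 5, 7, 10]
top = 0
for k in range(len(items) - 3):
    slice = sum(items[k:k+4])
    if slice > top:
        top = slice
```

Max sum of 4-element window in [7, 2, 2, 5, 7, 10]
`top` takes the values: 0 → 16 → 24

Answer: 24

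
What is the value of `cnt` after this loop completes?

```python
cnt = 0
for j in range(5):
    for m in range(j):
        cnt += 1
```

Triangle number: 0+1+2+...+4
`cnt` takes the values: 0 → 1 → 2 → 3 → 4 → 5 → 6 → 7 → 8 → 9 → 10

Answer: 10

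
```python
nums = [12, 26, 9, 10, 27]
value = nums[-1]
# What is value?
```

Trace:
`nums = [12, 26, 9, 10, 27]` → nums = [12, 26, 9, 10, 27]
`value = nums[-1]` → value = 27
So value = 27

Answer: 27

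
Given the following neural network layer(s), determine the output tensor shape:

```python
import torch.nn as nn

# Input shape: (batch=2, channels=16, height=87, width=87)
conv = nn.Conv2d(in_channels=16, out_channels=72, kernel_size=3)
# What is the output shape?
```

Input: (2, 16, 87, 87) -> Output: (2, 72, 85, 85)

Answer: (2, 72, 85, 85)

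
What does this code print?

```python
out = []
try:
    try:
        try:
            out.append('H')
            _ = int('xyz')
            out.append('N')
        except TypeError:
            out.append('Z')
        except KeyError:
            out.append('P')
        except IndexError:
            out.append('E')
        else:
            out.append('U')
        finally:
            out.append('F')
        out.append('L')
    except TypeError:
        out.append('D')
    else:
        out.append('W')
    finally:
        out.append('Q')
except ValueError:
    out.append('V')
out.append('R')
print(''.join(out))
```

Execution trace: 'H' (inner try body) → 'F' (inner finally) → 'Q' (finally) → 'V' (outer except ValueError) → 'R' (after the try/except). Output: HFQVR

Answer: HFQVR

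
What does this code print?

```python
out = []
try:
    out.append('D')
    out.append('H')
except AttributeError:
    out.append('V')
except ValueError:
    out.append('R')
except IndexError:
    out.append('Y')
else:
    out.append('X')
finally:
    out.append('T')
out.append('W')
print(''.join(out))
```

Execution trace: 'D' (try body) → 'H' (try body, no exception) → 'X' (else) → 'T' (finally) → 'W' (after the try/except). Output: DHXTW

Answer: DHXTW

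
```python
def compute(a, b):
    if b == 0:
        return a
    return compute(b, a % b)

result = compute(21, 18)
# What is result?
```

compute(21, 18) -> compute(18, 3) -> compute(3, 0) -> 3

Answer: 3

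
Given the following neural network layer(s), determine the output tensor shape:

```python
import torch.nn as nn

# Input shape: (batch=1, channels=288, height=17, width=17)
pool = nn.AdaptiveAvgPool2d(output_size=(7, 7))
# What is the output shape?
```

Input: (1, 288, 17, 17) -> Output: (1, 288, 7, 7)

Answer: (1, 288, 7, 7)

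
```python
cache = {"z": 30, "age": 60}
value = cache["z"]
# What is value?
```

Trace:
`cache = {"z": 30, "age": 60}` → cache = {'z': 30, 'age': 60}
`value = cache["z"]` → value = 30
So value = 30

Answer: 30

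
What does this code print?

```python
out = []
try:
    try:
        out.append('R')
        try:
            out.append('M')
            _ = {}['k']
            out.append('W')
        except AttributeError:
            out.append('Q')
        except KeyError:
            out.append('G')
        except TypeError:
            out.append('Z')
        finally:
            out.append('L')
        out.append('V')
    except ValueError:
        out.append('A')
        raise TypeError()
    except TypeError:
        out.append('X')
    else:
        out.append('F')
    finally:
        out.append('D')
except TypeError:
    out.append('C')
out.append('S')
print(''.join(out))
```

Execution trace: 'R' (try body) → 'M' (inner try body) → 'G' (inner except KeyError) → 'L' (inner finally) → 'V' (try body, no exception) → 'F' (else) → 'D' (finally) → 'S' (after the try/except). Output: RMGLVFDS

Answer: RMGLVFDS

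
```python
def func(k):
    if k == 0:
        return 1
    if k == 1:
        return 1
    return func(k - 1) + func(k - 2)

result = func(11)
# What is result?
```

Build up from base cases: func(0)=1, func(1)=1, func(2)=2, func(3)=3, func(4)=5, func(5)=8, func(6)=13, ..., func(11)=144

Answer: 144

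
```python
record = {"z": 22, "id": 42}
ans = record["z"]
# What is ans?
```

Trace:
`record = {"z": 22, "id": 42}` → record = {'z': 22, 'id': 42}
`ans = record["z"]` → ans = 22
So ans = 22

Answer: 22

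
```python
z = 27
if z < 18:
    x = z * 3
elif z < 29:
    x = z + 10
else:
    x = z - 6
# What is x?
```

Trace:
`z = 27` → z = 27
`if z < 18: ...` → z < 18 is False, z < 29 is True → x = 37
So x = 37

Answer: 37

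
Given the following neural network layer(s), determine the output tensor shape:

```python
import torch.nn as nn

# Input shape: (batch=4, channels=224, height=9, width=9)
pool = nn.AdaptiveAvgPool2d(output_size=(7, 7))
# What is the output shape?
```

Input: (4, 224, 9, 9) -> Output: (4, 224, 7, 7)

Answer: (4, 224, 7, 7)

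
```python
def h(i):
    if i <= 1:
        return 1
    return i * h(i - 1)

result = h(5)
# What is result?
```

h(5) = 5 * 4 * 3 * 2 * 1 = 120

Answer: 120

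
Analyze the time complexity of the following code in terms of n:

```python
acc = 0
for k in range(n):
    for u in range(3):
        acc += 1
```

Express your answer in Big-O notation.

Each loop level contributes: n × 1. Multiplying the contributions gives O(n).

Answer: O(n)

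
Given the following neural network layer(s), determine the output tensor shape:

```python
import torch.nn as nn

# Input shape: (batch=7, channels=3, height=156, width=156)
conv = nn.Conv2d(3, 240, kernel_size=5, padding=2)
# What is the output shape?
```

Input: (7, 3, 156, 156) -> Output: (7, 240, 156, 156)

Answer: (7, 240, 156, 156)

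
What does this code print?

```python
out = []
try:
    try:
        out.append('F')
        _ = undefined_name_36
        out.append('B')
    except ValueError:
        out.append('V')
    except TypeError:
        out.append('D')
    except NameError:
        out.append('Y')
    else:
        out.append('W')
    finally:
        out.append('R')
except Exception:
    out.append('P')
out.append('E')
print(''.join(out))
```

Execution trace: 'F' (inner try body) → 'Y' (inner except NameError) → 'R' (inner finally) → 'E' (after the try/except). Output: FYRE

Answer: FYRE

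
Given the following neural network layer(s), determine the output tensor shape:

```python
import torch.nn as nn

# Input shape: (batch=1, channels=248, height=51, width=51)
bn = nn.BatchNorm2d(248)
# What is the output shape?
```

Input: (1, 248, 51, 51) -> Output: (1, 248, 51, 51)

Answer: (1, 248, 51, 51)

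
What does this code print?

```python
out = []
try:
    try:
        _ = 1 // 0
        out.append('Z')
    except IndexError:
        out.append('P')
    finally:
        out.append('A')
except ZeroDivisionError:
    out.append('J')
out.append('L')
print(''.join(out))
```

Execution trace: 'A' (finally) → 'J' (outer except ZeroDivisionError) → 'L' (after the try/except). Output: AJL

Answer: AJL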